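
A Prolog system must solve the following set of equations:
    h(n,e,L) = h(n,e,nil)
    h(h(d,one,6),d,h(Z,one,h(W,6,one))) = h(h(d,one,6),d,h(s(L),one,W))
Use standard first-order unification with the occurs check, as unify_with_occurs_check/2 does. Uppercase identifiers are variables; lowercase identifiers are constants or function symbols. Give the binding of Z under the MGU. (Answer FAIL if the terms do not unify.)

Decompose h/3: n = n,  e = e,  L = nil.
Delete trivial equation n = n.
Delete trivial equation e = e.
Bind L := nil; substituting into the remaining equation gives: h(h(d,one,6),d,h(Z,one,h(W,6,one))) = h(h(d,one,6),d,h(s(nil),one,W)).
Decompose h/3: h(d,one,6) = h(d,one,6),  d = d,  h(Z,one,h(W,6,one)) = h(s(nil),one,W).
Delete trivial equation h(d,one,6) = h(d,one,6).
Delete trivial equation d = d.
Decompose h/3: Z = s(nil),  one = one,  h(W,6,one) = W.
Bind Z := s(nil); no other remaining equation mentions Z.
Delete trivial equation one = one.
Occurs check fails: W occurs in h(W,6,one); the equation W = h(W,6,one) has no finite solution.

FAIL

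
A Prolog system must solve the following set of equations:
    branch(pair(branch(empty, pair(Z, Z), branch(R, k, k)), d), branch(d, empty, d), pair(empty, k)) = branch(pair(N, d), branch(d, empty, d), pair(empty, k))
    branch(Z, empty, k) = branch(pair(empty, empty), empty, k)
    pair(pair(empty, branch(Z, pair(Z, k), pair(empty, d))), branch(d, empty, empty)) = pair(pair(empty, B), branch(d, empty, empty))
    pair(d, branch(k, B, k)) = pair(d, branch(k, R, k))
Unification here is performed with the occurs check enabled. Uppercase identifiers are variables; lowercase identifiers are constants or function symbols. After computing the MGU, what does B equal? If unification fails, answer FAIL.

Decompose branch/3: pair(branch(empty, pair(Z, Z), branch(R, k, k)), d) = pair(N, d),  branch(d, empty, d) = branch(d, empty, d),  pair(empty, k) = pair(empty, k).
Decompose pair/2: branch(empty, pair(Z, Z), branch(R, k, k)) = N,  d = d.
Bind N := branch(empty, pair(Z, Z), branch(R, k, k)); no other remaining equation mentions N.
Delete trivial equation d = d.
Delete trivial equation branch(d, empty, d) = branch(d, empty, d).
Delete trivial equation pair(empty, k) = pair(empty, k).
Decompose branch/3: Z = pair(empty, empty),  empty = empty,  k = k.
Bind Z := pair(empty, empty); substituting into the one remaining equation that mentions Z gives: pair(pair(empty, branch(pair(empty, empty), pair(pair(empty, empty), k), pair(empty, d))), branch(d, empty, empty)) = pair(pair(empty, B), branch(d, empty, empty)). Substituting into the earlier binding gives N := branch(empty, pair(pair(empty, empty), pair(empty, empty)), branch(R, k, k)).
Delete trivial equation empty = empty.
Delete trivial equation k = k.
Decompose pair/2: pair(empty, branch(pair(empty, empty), pair(pair(empty, empty), k), pair(empty, d))) = pair(empty, B),  branch(d, empty, empty) = branch(d, empty, empty).
Decompose pair/2: empty = empty,  branch(pair(empty, empty), pair(pair(empty, empty), k), pair(empty, d)) = B.
Delete trivial equation empty = empty.
Bind B := branch(pair(empty, empty), pair(pair(empty, empty), k), pair(empty, d)); substituting into the one remaining equation that mentions B gives: pair(d, branch(k, branch(pair(empty, empty), pair(pair(empty, empty), k), pair(empty, d)), k)) = pair(d, branch(k, R, k)).
Delete trivial equation branch(d, empty, empty) = branch(d, empty, empty).
Decompose pair/2: d = d,  branch(k, branch(pair(empty, empty), pair(pair(empty, empty), k), pair(empty, d)), k) = branch(k, R, k).
Delete trivial equation d = d.
Decompose branch/3: k = k,  branch(pair(empty, empty), pair(pair(empty, empty), k), pair(empty, d)) = R,  k = k.
Delete trivial equation k = k.
Bind R := branch(pair(empty, empty), pair(pair(empty, empty), k), pair(empty, d)); no other remaining equation mentions R. Substituting into the earlier binding gives N := branch(empty, pair(pair(empty, empty), pair(empty, empty)), branch(branch(pair(empty, empty), pair(pair(empty, empty), k), pair(empty, d)), k, k)).
Delete trivial equation k = k.
MGU = { N = branch(empty, pair(pair(empty, empty), pair(empty, empty)), branch(branch(pair(empty, empty), pair(pair(empty, empty), k), pair(empty, d)), k, k)), Z = pair(empty, empty), B = branch(pair(empty, empty), pair(pair(empty, empty), k), pair(empty, d)), R = branch(pair(empty, empty), pair(pair(empty, empty), k), pair(empty, d)) }, so B = branch(pair(empty, empty), pair(pair(empty, empty), k), pair(empty, d)).

branch(pair(empty, empty), pair(pair(empty, empty), k), pair(empty, d))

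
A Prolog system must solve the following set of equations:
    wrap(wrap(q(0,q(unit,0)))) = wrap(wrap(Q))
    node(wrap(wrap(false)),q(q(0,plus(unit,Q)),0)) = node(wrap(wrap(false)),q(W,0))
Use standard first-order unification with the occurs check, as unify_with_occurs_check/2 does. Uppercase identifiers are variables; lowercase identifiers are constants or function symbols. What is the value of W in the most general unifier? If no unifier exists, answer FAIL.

Decompose wrap/1: wrap(q(0,q(unit,0))) = wrap(Q).
Decompose wrap/1: q(0,q(unit,0)) = Q.
Bind Q := q(0,q(unit,0)); substituting into the remaining equation gives: node(wrap(wrap(false)),q(q(0,plus(unit,q(0,q(unit,0)))),0)) = node(wrap(wrap(false)),q(W,0)).
Decompose node/2: wrap(wrap(false)) = wrap(wrap(false)),  q(q(0,plus(unit,q(0,q(unit,0)))),0) = q(W,0).
Delete trivial equation wrap(wrap(false)) = wrap(wrap(false)).
Decompose q/2: q(0,plus(unit,q(0,q(unit,0)))) = W,  0 = 0.
Bind W := q(0,plus(unit,q(0,q(unit,0)))); no other remaining equation mentions W.
Delete trivial equation 0 = 0.
MGU = { Q ↦ q(0,q(unit,0)), W ↦ q(0,plus(unit,q(0,q(unit,0)))) }, so W ↦ q(0,plus(unit,q(0,q(unit,0)))).

q(0,plus(unit,q(0,q(unit,0))))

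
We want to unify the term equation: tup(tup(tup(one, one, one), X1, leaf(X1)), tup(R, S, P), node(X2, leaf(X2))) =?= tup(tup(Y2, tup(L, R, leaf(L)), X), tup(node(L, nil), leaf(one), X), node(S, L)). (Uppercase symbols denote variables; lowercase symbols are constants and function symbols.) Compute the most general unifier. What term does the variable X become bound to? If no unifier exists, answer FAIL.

leaf(tup(leaf(leaf(one)), node(leaf(leaf(one)), nil), leaf(leaf(leaf(one)))))

Decompose tup/3: tup(tup(one, one, one), X1, leaf(X1)) =?= tup(Y2, tup(L, R, leaf(L)), X),  tup(R, S, P) =?= tup(node(L, nil), leaf(one), X),  node(X2, leaf(X2)) =?= node(S, L).
Decompose tup/3: tup(one, one, one) =?= Y2,  X1 =?= tup(L, R, leaf(L)),  leaf(X1) =?= X.
Bind Y2 := tup(one, one, one); no other remaining equation mentions Y2.
Bind X1 := tup(L, R, leaf(L)); substituting into the one remaining equation that mentions X1 gives: leaf(tup(L, R, leaf(L))) =?= X.
Bind X := leaf(tup(L, R, leaf(L))); substituting into the one remaining equation that mentions X gives: tup(R, S, P) =?= tup(node(L, nil), leaf(one), leaf(tup(L, R, leaf(L)))).
Decompose tup/3: R =?= node(L, nil),  S =?= leaf(one),  P =?= leaf(tup(L, R, leaf(L))).
Bind R := node(L, nil); substituting into the one remaining equation that mentions R gives: P =?= leaf(tup(L, node(L, nil), leaf(L))). Substituting into the earlier bindings gives X1 := tup(L, node(L, nil), leaf(L)), X := leaf(tup(L, node(L, nil), leaf(L))).
Bind S := leaf(one); substituting into the one remaining equation that mentions S gives: node(X2, leaf(X2)) =?= node(leaf(one), L).
Bind P := leaf(tup(L, node(L, nil), leaf(L))); no other remaining equation mentions P.
Decompose node/2: X2 =?= leaf(one),  leaf(X2) =?= L.
Bind X2 := leaf(one); substituting into the remaining equation gives: leaf(leaf(one)) =?= L.
Bind L := leaf(leaf(one)). Substituting into the earlier bindings gives X1 := tup(leaf(leaf(one)), node(leaf(leaf(one)), nil), leaf(leaf(leaf(one)))), X := leaf(tup(leaf(leaf(one)), node(leaf(leaf(one)), nil), leaf(leaf(leaf(one))))), R := node(leaf(leaf(one)), nil), P := leaf(tup(leaf(leaf(one)), node(leaf(leaf(one)), nil), leaf(leaf(leaf(one))))).
MGU = { Y2 ↦ tup(one, one, one), X1 ↦ tup(leaf(leaf(one)), node(leaf(leaf(one)), nil), leaf(leaf(leaf(one)))), X ↦ leaf(tup(leaf(leaf(one)), node(leaf(leaf(one)), nil), leaf(leaf(leaf(one))))), R ↦ node(leaf(leaf(one)), nil), S ↦ leaf(one), P ↦ leaf(tup(leaf(leaf(one)), node(leaf(leaf(one)), nil), leaf(leaf(leaf(one))))), X2 ↦ leaf(one), L ↦ leaf(leaf(one)) }, so X ↦ leaf(tup(leaf(leaf(one)), node(leaf(leaf(one)), nil), leaf(leaf(leaf(one))))).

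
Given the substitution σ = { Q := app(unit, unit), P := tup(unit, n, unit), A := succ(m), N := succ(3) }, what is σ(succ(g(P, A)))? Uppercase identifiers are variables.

Replace each occurrence of P with tup(unit, n, unit).
Replace each occurrence of A with succ(m).
Result: succ(g(tup(unit, n, unit), succ(m))).

succ(g(tup(unit, n, unit), succ(m)))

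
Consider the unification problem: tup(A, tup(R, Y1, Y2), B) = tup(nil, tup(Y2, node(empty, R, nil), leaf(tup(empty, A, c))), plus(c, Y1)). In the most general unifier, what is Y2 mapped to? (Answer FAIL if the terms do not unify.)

leaf(tup(empty, nil, c))

Decompose tup/3: A = nil,  tup(R, Y1, Y2) = tup(Y2, node(empty, R, nil), leaf(tup(empty, A, c))),  B = plus(c, Y1).
Bind A := nil; substituting into the one remaining equation that mentions A gives: tup(R, Y1, Y2) = tup(Y2, node(empty, R, nil), leaf(tup(empty, nil, c))).
Decompose tup/3: R = Y2,  Y1 = node(empty, R, nil),  Y2 = leaf(tup(empty, nil, c)).
Bind R := Y2; substituting into the one remaining equation that mentions R gives: Y1 = node(empty, Y2, nil).
Bind Y1 := node(empty, Y2, nil); substituting into the one remaining equation that mentions Y1 gives: B = plus(c, node(empty, Y2, nil)).
Bind Y2 := leaf(tup(empty, nil, c)); substituting into the remaining equation gives: B = plus(c, node(empty, leaf(tup(empty, nil, c)), nil)). Substituting into the earlier bindings gives R := leaf(tup(empty, nil, c)), Y1 := node(empty, leaf(tup(empty, nil, c)), nil).
Bind B := plus(c, node(empty, leaf(tup(empty, nil, c)), nil)).
MGU = { A := nil, R := leaf(tup(empty, nil, c)), Y1 := node(empty, leaf(tup(empty, nil, c)), nil), Y2 := leaf(tup(empty, nil, c)), B := plus(c, node(empty, leaf(tup(empty, nil, c)), nil)) }, so Y2 := leaf(tup(empty, nil, c)).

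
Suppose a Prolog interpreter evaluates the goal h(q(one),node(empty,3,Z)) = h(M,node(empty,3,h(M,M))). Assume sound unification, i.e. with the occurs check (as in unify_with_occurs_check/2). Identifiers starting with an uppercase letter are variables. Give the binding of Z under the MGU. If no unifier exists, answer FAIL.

Decompose h/2: q(one) = M,  node(empty,3,Z) = node(empty,3,h(M,M)).
Bind M := q(one); substituting into the remaining equation gives: node(empty,3,Z) = node(empty,3,h(q(one),q(one))).
Decompose node/3: empty = empty,  3 = 3,  Z = h(q(one),q(one)).
Delete trivial equation empty = empty.
Delete trivial equation 3 = 3.
Bind Z := h(q(one),q(one)).
MGU = { M -> q(one), Z -> h(q(one),q(one)) }, so Z -> h(q(one),q(one)).

h(q(one),q(one))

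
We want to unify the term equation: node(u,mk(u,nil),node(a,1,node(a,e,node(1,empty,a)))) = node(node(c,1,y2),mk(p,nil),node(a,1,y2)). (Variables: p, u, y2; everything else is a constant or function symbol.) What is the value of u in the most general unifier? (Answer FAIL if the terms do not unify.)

node(c,1,node(a,e,node(1,empty,a)))

Decompose node/3: u = node(c,1,y2),  mk(u,nil) = mk(p,nil),  node(a,1,node(a,e,node(1,empty,a))) = node(a,1,y2).
Bind u := node(c,1,y2); substituting into the one remaining equation that mentions u gives: mk(node(c,1,y2),nil) = mk(p,nil).
Decompose mk/2: node(c,1,y2) = p,  nil = nil.
Bind p := node(c,1,y2); no other remaining equation mentions p.
Delete trivial equation nil = nil.
Decompose node/3: a = a,  1 = 1,  node(a,e,node(1,empty,a)) = y2.
Delete trivial equation a = a.
Delete trivial equation 1 = 1.
Bind y2 := node(a,e,node(1,empty,a)). Substituting into the earlier bindings gives u := node(c,1,node(a,e,node(1,empty,a))), p := node(c,1,node(a,e,node(1,empty,a))).
MGU = { u -> node(c,1,node(a,e,node(1,empty,a))), p -> node(c,1,node(a,e,node(1,empty,a))), y2 -> node(a,e,node(1,empty,a)) }, so u -> node(c,1,node(a,e,node(1,empty,a))).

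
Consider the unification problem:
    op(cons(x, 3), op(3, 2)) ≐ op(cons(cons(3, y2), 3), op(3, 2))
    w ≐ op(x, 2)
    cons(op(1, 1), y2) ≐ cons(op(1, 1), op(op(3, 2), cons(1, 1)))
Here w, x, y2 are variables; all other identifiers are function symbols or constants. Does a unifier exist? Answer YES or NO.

YES

Decompose op/2: cons(x, 3) ≐ cons(cons(3, y2), 3),  op(3, 2) ≐ op(3, 2).
Decompose cons/2: x ≐ cons(3, y2),  3 ≐ 3.
Bind x := cons(3, y2); substituting into the one remaining equation that mentions x gives: w ≐ op(cons(3, y2), 2).
Delete trivial equation 3 ≐ 3.
Delete trivial equation op(3, 2) ≐ op(3, 2).
Bind w := op(cons(3, y2), 2); no other remaining equation mentions w.
Decompose cons/2: op(1, 1) ≐ op(1, 1),  y2 ≐ op(op(3, 2), cons(1, 1)).
Delete trivial equation op(1, 1) ≐ op(1, 1).
Bind y2 := op(op(3, 2), cons(1, 1)). Substituting into the earlier bindings gives x := cons(3, op(op(3, 2), cons(1, 1))), w := op(cons(3, op(op(3, 2), cons(1, 1))), 2).
No equations remain and no clash or occurs-check failure arose, so a unifier exists.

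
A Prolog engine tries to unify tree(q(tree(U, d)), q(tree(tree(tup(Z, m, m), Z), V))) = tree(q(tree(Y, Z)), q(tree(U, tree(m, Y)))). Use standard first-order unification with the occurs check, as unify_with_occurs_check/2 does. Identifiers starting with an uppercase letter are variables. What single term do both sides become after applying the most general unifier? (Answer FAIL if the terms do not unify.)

tree(q(tree(tree(tup(d, m, m), d), d)), q(tree(tree(tup(d, m, m), d), tree(m, tree(tup(d, m, m), d)))))

Decompose tree/2: q(tree(U, d)) = q(tree(Y, Z)),  q(tree(tree(tup(Z, m, m), Z), V)) = q(tree(U, tree(m, Y))).
Decompose q/1: tree(U, d) = tree(Y, Z).
Decompose tree/2: U = Y,  d = Z.
Bind U := Y; substituting into the one remaining equation that mentions U gives: q(tree(tree(tup(Z, m, m), Z), V)) = q(tree(Y, tree(m, Y))).
Bind Z := d; substituting into the remaining equation gives: q(tree(tree(tup(d, m, m), d), V)) = q(tree(Y, tree(m, Y))).
Decompose q/1: tree(tree(tup(d, m, m), d), V) = tree(Y, tree(m, Y)).
Decompose tree/2: tree(tup(d, m, m), d) = Y,  V = tree(m, Y).
Bind Y := tree(tup(d, m, m), d); substituting into the remaining equation gives: V = tree(m, tree(tup(d, m, m), d)). Substituting into the earlier binding gives U := tree(tup(d, m, m), d).
Bind V := tree(m, tree(tup(d, m, m), d)).
Applying the MGU to either side gives tree(q(tree(tree(tup(d, m, m), d), d)), q(tree(tree(tup(d, m, m), d), tree(m, tree(tup(d, m, m), d))))).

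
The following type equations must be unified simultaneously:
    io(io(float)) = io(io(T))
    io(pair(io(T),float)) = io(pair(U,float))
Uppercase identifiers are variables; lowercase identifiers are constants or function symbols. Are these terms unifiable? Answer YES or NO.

YES

Decompose io/1: io(float) = io(T).
Decompose io/1: float = T.
Bind T := float; substituting into the remaining equation gives: io(pair(io(float),float)) = io(pair(U,float)).
Decompose io/1: pair(io(float),float) = pair(U,float).
Decompose pair/2: io(float) = U,  float = float.
Bind U := io(float); no other remaining equation mentions U.
Delete trivial equation float = float.
No equations remain and no clash or occurs-check failure arose, so a unifier exists.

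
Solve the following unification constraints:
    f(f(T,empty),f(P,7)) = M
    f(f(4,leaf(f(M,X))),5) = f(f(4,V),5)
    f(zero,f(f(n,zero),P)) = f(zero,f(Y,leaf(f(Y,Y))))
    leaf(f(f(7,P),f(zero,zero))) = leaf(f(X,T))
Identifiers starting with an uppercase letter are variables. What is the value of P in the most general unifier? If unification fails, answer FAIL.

leaf(f(f(n,zero),f(n,zero)))

Bind M := f(f(T,empty),f(P,7)); substituting into the one remaining equation that mentions M gives: f(f(4,leaf(f(f(f(T,empty),f(P,7)),X))),5) = f(f(4,V),5).
Decompose f/2: f(4,leaf(f(f(f(T,empty),f(P,7)),X))) = f(4,V),  5 = 5.
Decompose f/2: 4 = 4,  leaf(f(f(f(T,empty),f(P,7)),X)) = V.
Delete trivial equation 4 = 4.
Bind V := leaf(f(f(f(T,empty),f(P,7)),X)); no other remaining equation mentions V.
Delete trivial equation 5 = 5.
Decompose f/2: zero = zero,  f(f(n,zero),P) = f(Y,leaf(f(Y,Y))).
Delete trivial equation zero = zero.
Decompose f/2: f(n,zero) = Y,  P = leaf(f(Y,Y)).
Bind Y := f(n,zero); substituting into the one remaining equation that mentions Y gives: P = leaf(f(f(n,zero),f(n,zero))).
Bind P := leaf(f(f(n,zero),f(n,zero))); substituting into the remaining equation gives: leaf(f(f(7,leaf(f(f(n,zero),f(n,zero)))),f(zero,zero))) = leaf(f(X,T)). Substituting into the earlier bindings gives M := f(f(T,empty),f(leaf(f(f(n,zero),f(n,zero))),7)), V := leaf(f(f(f(T,empty),f(leaf(f(f(n,zero),f(n,zero))),7)),X)).
Decompose leaf/1: f(f(7,leaf(f(f(n,zero),f(n,zero)))),f(zero,zero)) = f(X,T).
Decompose f/2: f(7,leaf(f(f(n,zero),f(n,zero)))) = X,  f(zero,zero) = T.
Bind X := f(7,leaf(f(f(n,zero),f(n,zero)))); no other remaining equation mentions X. Substituting into the earlier binding gives V := leaf(f(f(f(T,empty),f(leaf(f(f(n,zero),f(n,zero))),7)),f(7,leaf(f(f(n,zero),f(n,zero)))))).
Bind T := f(zero,zero). Substituting into the earlier bindings gives M := f(f(f(zero,zero),empty),f(leaf(f(f(n,zero),f(n,zero))),7)), V := leaf(f(f(f(f(zero,zero),empty),f(leaf(f(f(n,zero),f(n,zero))),7)),f(7,leaf(f(f(n,zero),f(n,zero)))))).
MGU = { M := f(f(f(zero,zero),empty),f(leaf(f(f(n,zero),f(n,zero))),7)), V := leaf(f(f(f(f(zero,zero),empty),f(leaf(f(f(n,zero),f(n,zero))),7)),f(7,leaf(f(f(n,zero),f(n,zero)))))), Y := f(n,zero), P := leaf(f(f(n,zero),f(n,zero))), X := f(7,leaf(f(f(n,zero),f(n,zero)))), T := f(zero,zero) }, so P := leaf(f(f(n,zero),f(n,zero))).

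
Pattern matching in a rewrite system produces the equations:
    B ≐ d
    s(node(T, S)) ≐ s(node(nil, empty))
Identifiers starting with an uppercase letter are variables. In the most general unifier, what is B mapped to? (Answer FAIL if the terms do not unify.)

d

Bind B := d; no other remaining equation mentions B.
Decompose s/1: node(T, S) ≐ node(nil, empty).
Decompose node/2: T ≐ nil,  S ≐ empty.
Bind T := nil; no other remaining equation mentions T.
Bind S := empty.
MGU = { B := d, T := nil, S := empty }, so B := d.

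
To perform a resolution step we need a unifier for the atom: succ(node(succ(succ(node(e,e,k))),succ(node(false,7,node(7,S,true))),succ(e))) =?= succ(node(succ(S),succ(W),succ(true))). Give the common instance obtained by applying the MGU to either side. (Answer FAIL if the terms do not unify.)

Decompose succ/1: node(succ(succ(node(e,e,k))),succ(node(false,7,node(7,S,true))),succ(e)) =?= node(succ(S),succ(W),succ(true)).
Decompose node/3: succ(succ(node(e,e,k))) =?= succ(S),  succ(node(false,7,node(7,S,true))) =?= succ(W),  succ(e) =?= succ(true).
Decompose succ/1: succ(node(e,e,k)) =?= S.
Bind S := succ(node(e,e,k)); substituting into the one remaining equation that mentions S gives: succ(node(false,7,node(7,succ(node(e,e,k)),true))) =?= succ(W).
Decompose succ/1: node(false,7,node(7,succ(node(e,e,k)),true)) =?= W.
Bind W := node(false,7,node(7,succ(node(e,e,k)),true)); no other remaining equation mentions W.
Decompose succ/1: e =?= true.
Clash: constants e and true differ; no unifier exists.

FAIL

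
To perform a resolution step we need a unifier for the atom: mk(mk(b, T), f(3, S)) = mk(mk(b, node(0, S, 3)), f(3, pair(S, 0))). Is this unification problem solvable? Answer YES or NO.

Decompose mk/2: mk(b, T) = mk(b, node(0, S, 3)),  f(3, S) = f(3, pair(S, 0)).
Decompose mk/2: b = b,  T = node(0, S, 3).
Delete trivial equation b = b.
Bind T := node(0, S, 3); no other remaining equation mentions T.
Decompose f/2: 3 = 3,  S = pair(S, 0).
Delete trivial equation 3 = 3.
Occurs check fails: S occurs in pair(S, 0); the equation S = pair(S, 0) has no finite solution.

NO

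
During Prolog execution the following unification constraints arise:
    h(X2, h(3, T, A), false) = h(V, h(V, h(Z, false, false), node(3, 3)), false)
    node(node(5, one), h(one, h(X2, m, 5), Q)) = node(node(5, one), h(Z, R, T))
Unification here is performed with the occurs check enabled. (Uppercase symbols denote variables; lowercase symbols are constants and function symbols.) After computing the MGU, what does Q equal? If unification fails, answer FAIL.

h(one, false, false)

Decompose h/3: X2 = V,  h(3, T, A) = h(V, h(Z, false, false), node(3, 3)),  false = false.
Bind X2 := V; substituting into the one remaining equation that mentions X2 gives: node(node(5, one), h(one, h(V, m, 5), Q)) = node(node(5, one), h(Z, R, T)).
Decompose h/3: 3 = V,  T = h(Z, false, false),  A = node(3, 3).
Bind V := 3; substituting into the one remaining equation that mentions V gives: node(node(5, one), h(one, h(3, m, 5), Q)) = node(node(5, one), h(Z, R, T)). Substituting into the earlier binding gives X2 := 3.
Bind T := h(Z, false, false); substituting into the one remaining equation that mentions T gives: node(node(5, one), h(one, h(3, m, 5), Q)) = node(node(5, one), h(Z, R, h(Z, false, false))).
Bind A := node(3, 3); no other remaining equation mentions A.
Delete trivial equation false = false.
Decompose node/2: node(5, one) = node(5, one),  h(one, h(3, m, 5), Q) = h(Z, R, h(Z, false, false)).
Delete trivial equation node(5, one) = node(5, one).
Decompose h/3: one = Z,  h(3, m, 5) = R,  Q = h(Z, false, false).
Bind Z := one; substituting into the one remaining equation that mentions Z gives: Q = h(one, false, false). Substituting into the earlier binding gives T := h(one, false, false).
Bind R := h(3, m, 5); no other remaining equation mentions R.
Bind Q := h(one, false, false).
MGU = { X2 = 3, V = 3, T = h(one, false, false), A = node(3, 3), Z = one, R = h(3, m, 5), Q = h(one, false, false) }, so Q = h(one, false, false).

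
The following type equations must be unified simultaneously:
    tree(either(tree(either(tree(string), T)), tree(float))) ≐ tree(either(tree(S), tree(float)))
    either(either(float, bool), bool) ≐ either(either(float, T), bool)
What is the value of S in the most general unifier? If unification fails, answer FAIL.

Decompose tree/1: either(tree(either(tree(string), T)), tree(float)) ≐ either(tree(S), tree(float)).
Decompose either/2: tree(either(tree(string), T)) ≐ tree(S),  tree(float) ≐ tree(float).
Decompose tree/1: either(tree(string), T) ≐ S.
Bind S := either(tree(string), T); no other remaining equation mentions S.
Delete trivial equation tree(float) ≐ tree(float).
Decompose either/2: either(float, bool) ≐ either(float, T),  bool ≐ bool.
Decompose either/2: float ≐ float,  bool ≐ T.
Delete trivial equation float ≐ float.
Bind T := bool; no other remaining equation mentions T. Substituting into the earlier binding gives S := either(tree(string), bool).
Delete trivial equation bool ≐ bool.
MGU = { S := either(tree(string), bool), T := bool }, so S := either(tree(string), bool).

either(tree(string), bool)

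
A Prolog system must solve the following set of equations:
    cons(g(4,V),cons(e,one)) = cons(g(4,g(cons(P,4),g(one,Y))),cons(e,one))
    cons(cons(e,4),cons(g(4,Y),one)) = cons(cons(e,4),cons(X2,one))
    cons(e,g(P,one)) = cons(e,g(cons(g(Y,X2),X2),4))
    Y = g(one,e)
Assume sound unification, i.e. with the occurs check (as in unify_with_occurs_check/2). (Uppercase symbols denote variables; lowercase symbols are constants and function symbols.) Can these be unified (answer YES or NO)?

NO

Decompose cons/2: g(4,V) = g(4,g(cons(P,4),g(one,Y))),  cons(e,one) = cons(e,one).
Decompose g/2: 4 = 4,  V = g(cons(P,4),g(one,Y)).
Delete trivial equation 4 = 4.
Bind V := g(cons(P,4),g(one,Y)); no other remaining equation mentions V.
Delete trivial equation cons(e,one) = cons(e,one).
Decompose cons/2: cons(e,4) = cons(e,4),  cons(g(4,Y),one) = cons(X2,one).
Delete trivial equation cons(e,4) = cons(e,4).
Decompose cons/2: g(4,Y) = X2,  one = one.
Bind X2 := g(4,Y); substituting into the one remaining equation that mentions X2 gives: cons(e,g(P,one)) = cons(e,g(cons(g(Y,g(4,Y)),g(4,Y)),4)).
Delete trivial equation one = one.
Decompose cons/2: e = e,  g(P,one) = g(cons(g(Y,g(4,Y)),g(4,Y)),4).
Delete trivial equation e = e.
Decompose g/2: P = cons(g(Y,g(4,Y)),g(4,Y)),  one = 4.
Bind P := cons(g(Y,g(4,Y)),g(4,Y)); no other remaining equation mentions P. Substituting into the earlier binding gives V := g(cons(cons(g(Y,g(4,Y)),g(4,Y)),4),g(one,Y)).
Clash: constants one and 4 differ; no unifier exists.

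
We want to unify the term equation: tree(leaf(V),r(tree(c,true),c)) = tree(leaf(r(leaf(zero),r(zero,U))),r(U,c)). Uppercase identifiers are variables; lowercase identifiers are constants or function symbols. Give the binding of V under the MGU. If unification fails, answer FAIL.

r(leaf(zero),r(zero,tree(c,true)))

Decompose tree/2: leaf(V) = leaf(r(leaf(zero),r(zero,U))),  r(tree(c,true),c) = r(U,c).
Decompose leaf/1: V = r(leaf(zero),r(zero,U)).
Bind V := r(leaf(zero),r(zero,U)); no other remaining equation mentions V.
Decompose r/2: tree(c,true) = U,  c = c.
Bind U := tree(c,true); no other remaining equation mentions U. Substituting into the earlier binding gives V := r(leaf(zero),r(zero,tree(c,true))).
Delete trivial equation c = c.
MGU = { V := r(leaf(zero),r(zero,tree(c,true))), U := tree(c,true) }, so V := r(leaf(zero),r(zero,tree(c,true))).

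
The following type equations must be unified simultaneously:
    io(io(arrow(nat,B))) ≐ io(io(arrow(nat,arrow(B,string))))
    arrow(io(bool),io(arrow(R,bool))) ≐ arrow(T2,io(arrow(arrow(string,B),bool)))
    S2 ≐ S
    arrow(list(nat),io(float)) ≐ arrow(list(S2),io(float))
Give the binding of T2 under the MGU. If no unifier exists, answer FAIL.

FAIL

Decompose io/1: io(arrow(nat,B)) ≐ io(arrow(nat,arrow(B,string))).
Decompose io/1: arrow(nat,B) ≐ arrow(nat,arrow(B,string)).
Decompose arrow/2: nat ≐ nat,  B ≐ arrow(B,string).
Delete trivial equation nat ≐ nat.
Occurs check fails: B occurs in arrow(B,string); the equation B ≐ arrow(B,string) has no finite solution.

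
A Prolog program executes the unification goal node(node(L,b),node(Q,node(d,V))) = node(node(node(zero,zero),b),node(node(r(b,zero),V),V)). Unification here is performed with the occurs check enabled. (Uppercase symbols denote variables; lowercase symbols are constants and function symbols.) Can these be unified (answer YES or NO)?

NO

Decompose node/2: node(L,b) = node(node(zero,zero),b),  node(Q,node(d,V)) = node(node(r(b,zero),V),V).
Decompose node/2: L = node(zero,zero),  b = b.
Bind L := node(zero,zero); no other remaining equation mentions L.
Delete trivial equation b = b.
Decompose node/2: Q = node(r(b,zero),V),  node(d,V) = V.
Bind Q := node(r(b,zero),V); no other remaining equation mentions Q.
Occurs check fails: V occurs in node(d,V); the equation V = node(d,V) has no finite solution.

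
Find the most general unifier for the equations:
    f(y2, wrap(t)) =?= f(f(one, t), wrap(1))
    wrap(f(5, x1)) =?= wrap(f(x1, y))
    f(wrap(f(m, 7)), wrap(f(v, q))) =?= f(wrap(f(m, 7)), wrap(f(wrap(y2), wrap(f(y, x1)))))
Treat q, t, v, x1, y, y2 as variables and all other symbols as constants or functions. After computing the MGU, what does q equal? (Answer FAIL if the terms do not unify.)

wrap(f(5, 5))

Decompose f/2: y2 =?= f(one, t),  wrap(t) =?= wrap(1).
Bind y2 := f(one, t); substituting into the one remaining equation that mentions y2 gives: f(wrap(f(m, 7)), wrap(f(v, q))) =?= f(wrap(f(m, 7)), wrap(f(wrap(f(one, t)), wrap(f(y, x1))))).
Decompose wrap/1: t =?= 1.
Bind t := 1; substituting into the one remaining equation that mentions t gives: f(wrap(f(m, 7)), wrap(f(v, q))) =?= f(wrap(f(m, 7)), wrap(f(wrap(f(one, 1)), wrap(f(y, x1))))). Substituting into the earlier binding gives y2 := f(one, 1).
Decompose wrap/1: f(5, x1) =?= f(x1, y).
Decompose f/2: 5 =?= x1,  x1 =?= y.
Bind x1 := 5; substituting into the remaining equations gives: 5 =?= y,  f(wrap(f(m, 7)), wrap(f(v, q))) =?= f(wrap(f(m, 7)), wrap(f(wrap(f(one, 1)), wrap(f(y, 5))))).
Bind y := 5; substituting into the remaining equation gives: f(wrap(f(m, 7)), wrap(f(v, q))) =?= f(wrap(f(m, 7)), wrap(f(wrap(f(one, 1)), wrap(f(5, 5))))).
Decompose f/2: wrap(f(m, 7)) =?= wrap(f(m, 7)),  wrap(f(v, q)) =?= wrap(f(wrap(f(one, 1)), wrap(f(5, 5)))).
Delete trivial equation wrap(f(m, 7)) =?= wrap(f(m, 7)).
Decompose wrap/1: f(v, q) =?= f(wrap(f(one, 1)), wrap(f(5, 5))).
Decompose f/2: v =?= wrap(f(one, 1)),  q =?= wrap(f(5, 5)).
Bind v := wrap(f(one, 1)); no other remaining equation mentions v.
Bind q := wrap(f(5, 5)).
MGU = { y2 ↦ f(one, 1), t ↦ 1, x1 ↦ 5, y ↦ 5, v ↦ wrap(f(one, 1)), q ↦ wrap(f(5, 5)) }, so q ↦ wrap(f(5, 5)).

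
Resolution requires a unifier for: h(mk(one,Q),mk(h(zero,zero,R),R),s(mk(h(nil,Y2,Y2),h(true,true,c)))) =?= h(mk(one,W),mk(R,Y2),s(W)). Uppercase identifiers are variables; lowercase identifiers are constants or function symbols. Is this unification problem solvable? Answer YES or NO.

Decompose h/3: mk(one,Q) =?= mk(one,W),  mk(h(zero,zero,R),R) =?= mk(R,Y2),  s(mk(h(nil,Y2,Y2),h(true,true,c))) =?= s(W).
Decompose mk/2: one =?= one,  Q =?= W.
Delete trivial equation one =?= one.
Bind Q := W; no other remaining equation mentions Q.
Decompose mk/2: h(zero,zero,R) =?= R,  R =?= Y2.
Occurs check fails: R occurs in h(zero,zero,R); the equation R =?= h(zero,zero,R) has no finite solution.

NO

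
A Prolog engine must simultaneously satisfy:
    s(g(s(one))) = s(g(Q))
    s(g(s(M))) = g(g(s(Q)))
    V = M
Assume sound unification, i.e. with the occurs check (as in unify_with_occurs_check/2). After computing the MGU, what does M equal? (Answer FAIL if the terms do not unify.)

Decompose s/1: g(s(one)) = g(Q).
Decompose g/1: s(one) = Q.
Bind Q := s(one); substituting into the one remaining equation that mentions Q gives: s(g(s(M))) = g(g(s(s(one)))).
Clash: head symbols differ (s/1 vs g/1); no unifier exists.

FAIL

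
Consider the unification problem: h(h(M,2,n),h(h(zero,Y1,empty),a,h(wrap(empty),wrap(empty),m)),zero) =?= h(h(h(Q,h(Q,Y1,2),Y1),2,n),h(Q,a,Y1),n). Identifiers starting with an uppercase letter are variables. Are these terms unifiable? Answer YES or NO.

Decompose h/3: h(M,2,n) =?= h(h(Q,h(Q,Y1,2),Y1),2,n),  h(h(zero,Y1,empty),a,h(wrap(empty),wrap(empty),m)) =?= h(Q,a,Y1),  zero =?= n.
Decompose h/3: M =?= h(Q,h(Q,Y1,2),Y1),  2 =?= 2,  n =?= n.
Bind M := h(Q,h(Q,Y1,2),Y1); no other remaining equation mentions M.
Delete trivial equation 2 =?= 2.
Delete trivial equation n =?= n.
Decompose h/3: h(zero,Y1,empty) =?= Q,  a =?= a,  h(wrap(empty),wrap(empty),m) =?= Y1.
Bind Q := h(zero,Y1,empty); no other remaining equation mentions Q. Substituting into the earlier binding gives M := h(h(zero,Y1,empty),h(h(zero,Y1,empty),Y1,2),Y1).
Delete trivial equation a =?= a.
Bind Y1 := h(wrap(empty),wrap(empty),m); no other remaining equation mentions Y1. Substituting into the earlier bindings gives M := h(h(zero,h(wrap(empty),wrap(empty),m),empty),h(h(zero,h(wrap(empty),wrap(empty),m),empty),h(wrap(empty),wrap(empty),m),2),h(wrap(empty),wrap(empty),m)), Q := h(zero,h(wrap(empty),wrap(empty),m),empty).
Clash: constants zero and n differ; no unifier exists.

NO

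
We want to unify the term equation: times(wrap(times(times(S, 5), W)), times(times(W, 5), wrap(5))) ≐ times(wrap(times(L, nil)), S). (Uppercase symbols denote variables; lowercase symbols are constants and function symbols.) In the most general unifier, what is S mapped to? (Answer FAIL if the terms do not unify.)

Decompose times/2: wrap(times(times(S, 5), W)) ≐ wrap(times(L, nil)),  times(times(W, 5), wrap(5)) ≐ S.
Decompose wrap/1: times(times(S, 5), W) ≐ times(L, nil).
Decompose times/2: times(S, 5) ≐ L,  W ≐ nil.
Bind L := times(S, 5); no other remaining equation mentions L.
Bind W := nil; substituting into the remaining equation gives: times(times(nil, 5), wrap(5)) ≐ S.
Bind S := times(times(nil, 5), wrap(5)). Substituting into the earlier binding gives L := times(times(times(nil, 5), wrap(5)), 5).
MGU = { L -> times(times(times(nil, 5), wrap(5)), 5), W -> nil, S -> times(times(nil, 5), wrap(5)) }, so S -> times(times(nil, 5), wrap(5)).

times(times(nil, 5), wrap(5))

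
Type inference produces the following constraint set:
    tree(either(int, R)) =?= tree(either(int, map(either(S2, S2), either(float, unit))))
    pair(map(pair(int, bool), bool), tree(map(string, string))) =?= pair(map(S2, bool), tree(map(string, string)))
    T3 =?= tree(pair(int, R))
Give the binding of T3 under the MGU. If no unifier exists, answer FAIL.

tree(pair(int, map(either(pair(int, bool), pair(int, bool)), either(float, unit))))

Decompose tree/1: either(int, R) =?= either(int, map(either(S2, S2), either(float, unit))).
Decompose either/2: int =?= int,  R =?= map(either(S2, S2), either(float, unit)).
Delete trivial equation int =?= int.
Bind R := map(either(S2, S2), either(float, unit)); substituting into the one remaining equation that mentions R gives: T3 =?= tree(pair(int, map(either(S2, S2), either(float, unit)))).
Decompose pair/2: map(pair(int, bool), bool) =?= map(S2, bool),  tree(map(string, string)) =?= tree(map(string, string)).
Decompose map/2: pair(int, bool) =?= S2,  bool =?= bool.
Bind S2 := pair(int, bool); substituting into the one remaining equation that mentions S2 gives: T3 =?= tree(pair(int, map(either(pair(int, bool), pair(int, bool)), either(float, unit)))). Substituting into the earlier binding gives R := map(either(pair(int, bool), pair(int, bool)), either(float, unit)).
Delete trivial equation bool =?= bool.
Delete trivial equation tree(map(string, string)) =?= tree(map(string, string)).
Bind T3 := tree(pair(int, map(either(pair(int, bool), pair(int, bool)), either(float, unit)))).
MGU = { R ↦ map(either(pair(int, bool), pair(int, bool)), either(float, unit)), S2 ↦ pair(int, bool), T3 ↦ tree(pair(int, map(either(pair(int, bool), pair(int, bool)), either(float, unit)))) }, so T3 ↦ tree(pair(int, map(either(pair(int, bool), pair(int, bool)), either(float, unit)))).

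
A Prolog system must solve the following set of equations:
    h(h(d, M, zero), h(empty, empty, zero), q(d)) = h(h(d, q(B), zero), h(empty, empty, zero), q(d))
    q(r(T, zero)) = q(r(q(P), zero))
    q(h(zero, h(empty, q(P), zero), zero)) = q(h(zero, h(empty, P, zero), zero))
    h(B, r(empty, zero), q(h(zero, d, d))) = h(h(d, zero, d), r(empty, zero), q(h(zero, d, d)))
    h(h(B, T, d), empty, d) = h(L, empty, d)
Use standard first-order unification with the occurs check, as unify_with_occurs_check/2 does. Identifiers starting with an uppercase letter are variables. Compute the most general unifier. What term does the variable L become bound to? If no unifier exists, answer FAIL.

FAIL

Decompose h/3: h(d, M, zero) = h(d, q(B), zero),  h(empty, empty, zero) = h(empty, empty, zero),  q(d) = q(d).
Decompose h/3: d = d,  M = q(B),  zero = zero.
Delete trivial equation d = d.
Bind M := q(B); no other remaining equation mentions M.
Delete trivial equation zero = zero.
Delete trivial equation h(empty, empty, zero) = h(empty, empty, zero).
Delete trivial equation q(d) = q(d).
Decompose q/1: r(T, zero) = r(q(P), zero).
Decompose r/2: T = q(P),  zero = zero.
Bind T := q(P); substituting into the one remaining equation that mentions T gives: h(h(B, q(P), d), empty, d) = h(L, empty, d).
Delete trivial equation zero = zero.
Decompose q/1: h(zero, h(empty, q(P), zero), zero) = h(zero, h(empty, P, zero), zero).
Decompose h/3: zero = zero,  h(empty, q(P), zero) = h(empty, P, zero),  zero = zero.
Delete trivial equation zero = zero.
Decompose h/3: empty = empty,  q(P) = P,  zero = zero.
Delete trivial equation empty = empty.
Occurs check fails: P occurs in q(P); the equation P = q(P) has no finite solution.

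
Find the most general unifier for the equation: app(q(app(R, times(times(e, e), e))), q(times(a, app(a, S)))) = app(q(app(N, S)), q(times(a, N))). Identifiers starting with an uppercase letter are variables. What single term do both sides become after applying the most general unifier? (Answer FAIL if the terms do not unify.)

Decompose app/2: q(app(R, times(times(e, e), e))) = q(app(N, S)),  q(times(a, app(a, S))) = q(times(a, N)).
Decompose q/1: app(R, times(times(e, e), e)) = app(N, S).
Decompose app/2: R = N,  times(times(e, e), e) = S.
Bind R := N; no other remaining equation mentions R.
Bind S := times(times(e, e), e); substituting into the remaining equation gives: q(times(a, app(a, times(times(e, e), e)))) = q(times(a, N)).
Decompose q/1: times(a, app(a, times(times(e, e), e))) = times(a, N).
Decompose times/2: a = a,  app(a, times(times(e, e), e)) = N.
Delete trivial equation a = a.
Bind N := app(a, times(times(e, e), e)). Substituting into the earlier binding gives R := app(a, times(times(e, e), e)).
Applying the MGU to either side gives app(q(app(app(a, times(times(e, e), e)), times(times(e, e), e))), q(times(a, app(a, times(times(e, e), e))))).

app(q(app(app(a, times(times(e, e), e)), times(times(e, e), e))), q(times(a, app(a, times(times(e, e), e)))))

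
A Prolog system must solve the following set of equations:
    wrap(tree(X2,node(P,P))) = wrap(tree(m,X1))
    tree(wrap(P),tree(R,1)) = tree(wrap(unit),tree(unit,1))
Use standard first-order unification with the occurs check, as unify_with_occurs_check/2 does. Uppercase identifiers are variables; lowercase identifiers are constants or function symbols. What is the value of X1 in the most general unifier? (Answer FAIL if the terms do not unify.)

Decompose wrap/1: tree(X2,node(P,P)) = tree(m,X1).
Decompose tree/2: X2 = m,  node(P,P) = X1.
Bind X2 := m; no other remaining equation mentions X2.
Bind X1 := node(P,P); no other remaining equation mentions X1.
Decompose tree/2: wrap(P) = wrap(unit),  tree(R,1) = tree(unit,1).
Decompose wrap/1: P = unit.
Bind P := unit; no other remaining equation mentions P. Substituting into the earlier binding gives X1 := node(unit,unit).
Decompose tree/2: R = unit,  1 = 1.
Bind R := unit; no other remaining equation mentions R.
Delete trivial equation 1 = 1.
MGU = { X2 ↦ m, X1 ↦ node(unit,unit), P ↦ unit, R ↦ unit }, so X1 ↦ node(unit,unit).

node(unit,unit)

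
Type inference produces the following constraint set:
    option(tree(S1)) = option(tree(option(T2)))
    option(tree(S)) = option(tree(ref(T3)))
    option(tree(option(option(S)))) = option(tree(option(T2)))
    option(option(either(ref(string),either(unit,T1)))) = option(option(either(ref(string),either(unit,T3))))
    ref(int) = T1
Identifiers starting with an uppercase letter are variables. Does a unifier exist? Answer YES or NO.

Decompose option/1: tree(S1) = tree(option(T2)).
Decompose tree/1: S1 = option(T2).
Bind S1 := option(T2); no other remaining equation mentions S1.
Decompose option/1: tree(S) = tree(ref(T3)).
Decompose tree/1: S = ref(T3).
Bind S := ref(T3); substituting into the one remaining equation that mentions S gives: option(tree(option(option(ref(T3))))) = option(tree(option(T2))).
Decompose option/1: tree(option(option(ref(T3)))) = tree(option(T2)).
Decompose tree/1: option(option(ref(T3))) = option(T2).
Decompose option/1: option(ref(T3)) = T2.
Bind T2 := option(ref(T3)); no other remaining equation mentions T2. Substituting into the earlier binding gives S1 := option(option(ref(T3))).
Decompose option/1: option(either(ref(string),either(unit,T1))) = option(either(ref(string),either(unit,T3))).
Decompose option/1: either(ref(string),either(unit,T1)) = either(ref(string),either(unit,T3)).
Decompose either/2: ref(string) = ref(string),  either(unit,T1) = either(unit,T3).
Delete trivial equation ref(string) = ref(string).
Decompose either/2: unit = unit,  T1 = T3.
Delete trivial equation unit = unit.
Bind T1 := T3; substituting into the remaining equation gives: ref(int) = T3.
Bind T3 := ref(int). Substituting into the earlier bindings gives S1 := option(option(ref(ref(int)))), S := ref(ref(int)), T2 := option(ref(ref(int))), T1 := ref(int).
No equations remain and no clash or occurs-check failure arose, so a unifier exists.

YES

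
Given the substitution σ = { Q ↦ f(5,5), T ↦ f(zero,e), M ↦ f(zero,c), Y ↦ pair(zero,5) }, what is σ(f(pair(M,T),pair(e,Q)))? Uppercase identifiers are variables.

Replace each occurrence of Q with f(5,5).
Replace each occurrence of T with f(zero,e).
Replace each occurrence of M with f(zero,c).
Result: f(pair(f(zero,c),f(zero,e)),pair(e,f(5,5))).

f(pair(f(zero,c),f(zero,e)),pair(e,f(5,5)))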